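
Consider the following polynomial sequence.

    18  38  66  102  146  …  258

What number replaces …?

Using the first 5 terms:
First differences: 20  28  36  44
Second differences: 8  8  8
Constant second difference = 8.
Extend forward: 44 + 8 = 52;  146 + 52 = 198

198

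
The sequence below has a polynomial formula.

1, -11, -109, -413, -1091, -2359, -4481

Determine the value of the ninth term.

-12583

D1: -12, -98, -304, -678, -1268, -2122
D2: -86, -206, -374, -590, -854
D3: -120, -168, -216, -264
D4: -48, -48, -48
Fourth differences constant at -48.
-264 − 48 = -312;  -854 − 312 = -1166;  -2122 − 1166 = -3288;  -4481 − 3288 = -7769
-312 − 48 = -360;  -1166 − 360 = -1526;  -3288 − 1526 = -4814;  -7769 − 4814 = -12583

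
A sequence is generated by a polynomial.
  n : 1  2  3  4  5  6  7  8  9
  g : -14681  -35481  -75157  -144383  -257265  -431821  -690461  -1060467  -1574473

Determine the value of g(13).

-20800  -39676  -69226  -112882  -174556  -258640  -370006  -514006
-18876  -29550  -43656  -61674  -84084  -111366  -144000
-10674  -14106  -18018  -22410  -27282  -32634
-3432  -3912  -4392  -4872  -5352
-480  -480  -480  -480
Constant fifth difference = -480, so extend:
-5352 − 480 = -5832;  -32634 − 5832 = -38466;  -144000 − 38466 = -182466;  -514006 − 182466 = -696472;  -1574473 − 696472 = -2270945
-5832 − 480 = -6312;  -38466 − 6312 = -44778;  -182466 − 44778 = -227244;  -696472 − 227244 = -923716;  -2270945 − 923716 = -3194661
-6312 − 480 = -6792;  -44778 − 6792 = -51570;  -227244 − 51570 = -278814;  -923716 − 278814 = -1202530;  -3194661 − 1202530 = -4397191
-6792 − 480 = -7272;  -51570 − 7272 = -58842;  -278814 − 58842 = -337656;  -1202530 − 337656 = -1540186;  -4397191 − 1540186 = -5937377

-5937377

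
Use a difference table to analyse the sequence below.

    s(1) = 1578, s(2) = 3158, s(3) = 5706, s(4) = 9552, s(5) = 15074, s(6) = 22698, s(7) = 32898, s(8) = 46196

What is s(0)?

684

D1: 1580  2548  3846  5522  7624  10200  13298
D2: 968  1298  1676  2102  2576  3098
D3: 330  378  426  474  522
D4: 48  48  48  48
The fourth differences are constant at 48.
Work back: 330 − 48 = 282;  968 − 282 = 686;  1580 − 686 = 894;  1578 − 894 = 684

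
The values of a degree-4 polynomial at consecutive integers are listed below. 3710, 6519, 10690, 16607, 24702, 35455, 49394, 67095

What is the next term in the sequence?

89182

First differences: 2809, 4171, 5917, 8095, 10753, 13939, 17701
Second differences: 1362, 1746, 2178, 2658, 3186, 3762
Third differences: 384, 432, 480, 528, 576
Fourth differences: 48, 48, 48, 48
Fourth differences constant at 48.
576 + 48 = 624;  3762 + 624 = 4386;  17701 + 4386 = 22087;  67095 + 22087 = 89182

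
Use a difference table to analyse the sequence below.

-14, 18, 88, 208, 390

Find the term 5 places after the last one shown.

2650

D1: 32, 70, 120, 182
D2: 38, 50, 62
D3: 12, 12
Third differences constant at 12.
62 + 12 = 74;  182 + 74 = 256;  390 + 256 = 646
74 + 12 = 86;  256 + 86 = 342;  646 + 342 = 988
86 + 12 = 98;  342 + 98 = 440;  988 + 440 = 1428
98 + 12 = 110;  440 + 110 = 550;  1428 + 550 = 1978
110 + 12 = 122;  550 + 122 = 672;  1978 + 672 = 2650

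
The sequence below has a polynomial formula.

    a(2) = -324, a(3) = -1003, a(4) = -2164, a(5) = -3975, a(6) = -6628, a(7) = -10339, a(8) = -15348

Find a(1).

-679, -1161, -1811, -2653, -3711, -5009
-482, -650, -842, -1058, -1298
-168, -192, -216, -240
-24, -24, -24
The fourth differences are constant at -24.
Work back: -168 + 24 = -144;  -482 + 144 = -338;  -679 + 338 = -341;  -324 + 341 = 17

17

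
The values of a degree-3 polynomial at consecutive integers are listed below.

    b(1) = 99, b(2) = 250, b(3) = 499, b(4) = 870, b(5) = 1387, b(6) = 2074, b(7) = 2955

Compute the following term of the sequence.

4054

First differences: 151, 249, 371, 517, 687, 881
Second differences: 98, 122, 146, 170, 194
Third differences: 24, 24, 24, 24
Third differences constant at 24.
194 + 24 = 218;  881 + 218 = 1099;  2955 + 1099 = 4054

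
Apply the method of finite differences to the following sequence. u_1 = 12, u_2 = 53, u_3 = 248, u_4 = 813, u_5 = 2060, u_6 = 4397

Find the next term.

8328

41, 195, 565, 1247, 2337
154, 370, 682, 1090
216, 312, 408
96, 96
Fourth differences constant at 96.
408 + 96 = 504;  1090 + 504 = 1594;  2337 + 1594 = 3931;  4397 + 3931 = 8328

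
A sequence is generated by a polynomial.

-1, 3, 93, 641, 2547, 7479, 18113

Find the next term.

38373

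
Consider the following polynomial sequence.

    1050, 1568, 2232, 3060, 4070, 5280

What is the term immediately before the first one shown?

518  664  828  1010  1210
146  164  182  200
18  18  18
The third differences are constant at 18.
Work back: 146 − 18 = 128;  518 − 128 = 390;  1050 − 390 = 660

660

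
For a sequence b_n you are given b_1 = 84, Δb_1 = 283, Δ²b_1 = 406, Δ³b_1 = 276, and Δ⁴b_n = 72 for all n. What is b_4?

Build the table forward from the leading diagonal:
Fourth differences: 72  72  72  72
Third differences: 276  348  420  492
Second differences: 406  682  1030  1450
First differences: 283  689  1371  2401
b: 84  367  1056  2427

2427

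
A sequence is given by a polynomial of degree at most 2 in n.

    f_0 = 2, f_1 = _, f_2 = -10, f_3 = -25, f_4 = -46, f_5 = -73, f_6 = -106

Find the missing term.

-1

Using the last 5 terms:
D1: -15, -21, -27, -33
D2: -6, -6, -6
Constant second difference = -6.
Extend backward: -15 + 6 = -9;  -10 + 9 = -1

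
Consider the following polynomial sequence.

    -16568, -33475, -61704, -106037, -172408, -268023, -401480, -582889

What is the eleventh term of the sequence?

First differences: -16907  -28229  -44333  -66371  -95615  -133457  -181409
Second differences: -11322  -16104  -22038  -29244  -37842  -47952
Third differences: -4782  -5934  -7206  -8598  -10110
Fourth differences: -1152  -1272  -1392  -1512
Fifth differences: -120  -120  -120
Fifth differences constant at -120.
-1512 − 120 = -1632;  -10110 − 1632 = -11742;  -47952 − 11742 = -59694;  -181409 − 59694 = -241103;  -582889 − 241103 = -823992
-1632 − 120 = -1752;  -11742 − 1752 = -13494;  -59694 − 13494 = -73188;  -241103 − 73188 = -314291;  -823992 − 314291 = -1138283
-1752 − 120 = -1872;  -13494 − 1872 = -15366;  -73188 − 15366 = -88554;  -314291 − 88554 = -402845;  -1138283 − 402845 = -1541128

-1541128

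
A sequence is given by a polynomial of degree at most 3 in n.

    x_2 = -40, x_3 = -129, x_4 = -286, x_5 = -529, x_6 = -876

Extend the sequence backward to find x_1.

D1: -89, -157, -243, -347
D2: -68, -86, -104
D3: -18, -18
The third differences are constant at -18.
Work back: -68 + 18 = -50;  -89 + 50 = -39;  -40 + 39 = -1

-1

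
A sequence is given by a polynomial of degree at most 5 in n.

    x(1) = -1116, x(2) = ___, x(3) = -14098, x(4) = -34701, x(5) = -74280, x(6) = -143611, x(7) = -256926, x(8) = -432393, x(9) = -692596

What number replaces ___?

-4671

Using the last 7 terms:
First differences: -20603  -39579  -69331  -113315  -175467  -260203
Second differences: -18976  -29752  -43984  -62152  -84736
Third differences: -10776  -14232  -18168  -22584
Fourth differences: -3456  -3936  -4416
Fifth differences: -480  -480
Constant fifth difference = -480.
Extend backward: -3456 + 480 = -2976;  -10776 + 2976 = -7800;  -18976 + 7800 = -11176;  -20603 + 11176 = -9427;  -14098 + 9427 = -4671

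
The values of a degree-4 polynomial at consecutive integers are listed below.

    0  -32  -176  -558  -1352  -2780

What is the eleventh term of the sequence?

First differences: -32 , -144 , -382 , -794 , -1428
Second differences: -112 , -238 , -412 , -634
Third differences: -126 , -174 , -222
Fourth differences: -48 , -48
Fourth differences constant at -48.
-222 − 48 = -270;  -634 − 270 = -904;  -1428 − 904 = -2332;  -2780 − 2332 = -5112
-270 − 48 = -318;  -904 − 318 = -1222;  -2332 − 1222 = -3554;  -5112 − 3554 = -8666
-318 − 48 = -366;  -1222 − 366 = -1588;  -3554 − 1588 = -5142;  -8666 − 5142 = -13808
-366 − 48 = -414;  -1588 − 414 = -2002;  -5142 − 2002 = -7144;  -13808 − 7144 = -20952
-414 − 48 = -462;  -2002 − 462 = -2464;  -7144 − 2464 = -9608;  -20952 − 9608 = -30560

-30560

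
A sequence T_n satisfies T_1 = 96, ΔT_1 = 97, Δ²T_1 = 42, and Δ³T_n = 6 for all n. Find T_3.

Build the table forward from the leading diagonal:
D3: 6  6  6
D2: 42  48  54
D1: 97  139  187
T: 96  193  332

332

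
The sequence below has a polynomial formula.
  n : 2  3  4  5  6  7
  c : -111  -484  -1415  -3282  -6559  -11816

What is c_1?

-14

First differences: -373  -931  -1867  -3277  -5257
Second differences: -558  -936  -1410  -1980
Third differences: -378  -474  -570
Fourth differences: -96  -96
The fourth differences are constant at -96.
Work back: -378 + 96 = -282;  -558 + 282 = -276;  -373 + 276 = -97;  -111 + 97 = -14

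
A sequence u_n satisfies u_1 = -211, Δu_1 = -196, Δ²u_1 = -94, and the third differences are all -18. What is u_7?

Build the table forward from the leading diagonal:
Δ³: -18, -18, -18, -18, -18, -18, -18
Δ²: -94, -112, -130, -148, -166, -184, -202
Δ: -196, -290, -402, -532, -680, -846, -1030
u: -211, -407, -697, -1099, -1631, -2311, -3157

-3157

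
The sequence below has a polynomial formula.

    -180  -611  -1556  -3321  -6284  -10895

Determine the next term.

-431, -945, -1765, -2963, -4611
-514, -820, -1198, -1648
-306, -378, -450
-72, -72
Fourth differences constant at -72.
-450 − 72 = -522;  -1648 − 522 = -2170;  -4611 − 2170 = -6781;  -10895 − 6781 = -17676

-17676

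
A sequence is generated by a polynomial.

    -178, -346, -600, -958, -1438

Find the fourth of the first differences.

-480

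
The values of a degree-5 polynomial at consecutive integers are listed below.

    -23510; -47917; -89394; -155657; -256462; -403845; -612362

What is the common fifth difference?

D1: -24407, -41477, -66263, -100805, -147383, -208517
D2: -17070, -24786, -34542, -46578, -61134
D3: -7716, -9756, -12036, -14556
D4: -2040, -2280, -2520
D5: -240, -240

-240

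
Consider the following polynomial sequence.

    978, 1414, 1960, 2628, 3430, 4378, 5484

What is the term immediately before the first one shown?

D1: 436, 546, 668, 802, 948, 1106
D2: 110, 122, 134, 146, 158
D3: 12, 12, 12, 12
The third differences are constant at 12.
Work back: 110 − 12 = 98;  436 − 98 = 338;  978 − 338 = 640

640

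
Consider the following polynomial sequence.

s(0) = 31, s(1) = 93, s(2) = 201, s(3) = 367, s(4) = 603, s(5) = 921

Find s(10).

4161

Δ: 62, 108, 166, 236, 318
Δ²: 46, 58, 70, 82
Δ³: 12, 12, 12
The third differences are constant (12).
82 + 12 = 94;  318 + 94 = 412;  921 + 412 = 1333
94 + 12 = 106;  412 + 106 = 518;  1333 + 518 = 1851
106 + 12 = 118;  518 + 118 = 636;  1851 + 636 = 2487
118 + 12 = 130;  636 + 130 = 766;  2487 + 766 = 3253
130 + 12 = 142;  766 + 142 = 908;  3253 + 908 = 4161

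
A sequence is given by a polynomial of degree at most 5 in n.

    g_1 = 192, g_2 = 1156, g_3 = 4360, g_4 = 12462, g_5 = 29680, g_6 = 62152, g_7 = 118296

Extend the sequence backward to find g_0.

First differences: 964, 3204, 8102, 17218, 32472, 56144
Second differences: 2240, 4898, 9116, 15254, 23672
Third differences: 2658, 4218, 6138, 8418
Fourth differences: 1560, 1920, 2280
Fifth differences: 360, 360
The fifth differences are constant at 360.
Work back: 1560 − 360 = 1200;  2658 − 1200 = 1458;  2240 − 1458 = 782;  964 − 782 = 182;  192 − 182 = 10

10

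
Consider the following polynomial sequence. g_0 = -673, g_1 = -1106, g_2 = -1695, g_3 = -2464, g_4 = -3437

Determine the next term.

First differences: -433, -589, -769, -973
Second differences: -156, -180, -204
Third differences: -24, -24
The third differences are constant (-24).
-204 − 24 = -228;  -973 − 228 = -1201;  -3437 − 1201 = -4638

-4638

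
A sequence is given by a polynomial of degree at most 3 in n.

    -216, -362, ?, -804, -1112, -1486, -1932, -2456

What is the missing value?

Using the last 5 terms:
First differences: -308  -374  -446  -524
Second differences: -66  -72  -78
Third differences: -6  -6
Constant third difference = -6.
Extend backward: -66 + 6 = -60;  -308 + 60 = -248;  -804 + 248 = -556

-556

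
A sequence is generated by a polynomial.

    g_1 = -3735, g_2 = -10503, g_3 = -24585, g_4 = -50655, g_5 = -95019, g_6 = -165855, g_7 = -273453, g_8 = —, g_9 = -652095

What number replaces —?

Using the first 7 terms:
-6768  -14082  -26070  -44364  -70836  -107598
-7314  -11988  -18294  -26472  -36762
-4674  -6306  -8178  -10290
-1632  -1872  -2112
-240  -240
Constant fifth difference = -240.
Extend forward: -2112 − 240 = -2352;  -10290 − 2352 = -12642;  -36762 − 12642 = -49404;  -107598 − 49404 = -157002;  -273453 − 157002 = -430455

-430455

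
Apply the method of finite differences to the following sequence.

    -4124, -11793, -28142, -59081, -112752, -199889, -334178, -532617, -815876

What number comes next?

-1208657

D1: -7669, -16349, -30939, -53671, -87137, -134289, -198439, -283259
D2: -8680, -14590, -22732, -33466, -47152, -64150, -84820
D3: -5910, -8142, -10734, -13686, -16998, -20670
D4: -2232, -2592, -2952, -3312, -3672
D5: -360, -360, -360, -360
Fifth differences constant at -360.
-3672 − 360 = -4032;  -20670 − 4032 = -24702;  -84820 − 24702 = -109522;  -283259 − 109522 = -392781;  -815876 − 392781 = -1208657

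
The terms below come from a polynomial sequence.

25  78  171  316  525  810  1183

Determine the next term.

1656

53, 93, 145, 209, 285, 373
40, 52, 64, 76, 88
12, 12, 12, 12
Third differences constant at 12.
88 + 12 = 100;  373 + 100 = 473;  1183 + 473 = 1656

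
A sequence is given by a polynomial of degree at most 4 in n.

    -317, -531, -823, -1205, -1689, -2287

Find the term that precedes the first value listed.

Δ: -214, -292, -382, -484, -598
Δ²: -78, -90, -102, -114
Δ³: -12, -12, -12
The third differences are constant at -12.
Work back: -78 + 12 = -66;  -214 + 66 = -148;  -317 + 148 = -169

-169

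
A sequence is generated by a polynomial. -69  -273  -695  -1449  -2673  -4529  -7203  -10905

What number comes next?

Δ: -204 , -422 , -754 , -1224 , -1856 , -2674 , -3702
Δ²: -218 , -332 , -470 , -632 , -818 , -1028
Δ³: -114 , -138 , -162 , -186 , -210
Δ⁴: -24 , -24 , -24 , -24
Constant fourth difference = -24, so extend:
-210 − 24 = -234;  -1028 − 234 = -1262;  -3702 − 1262 = -4964;  -10905 − 4964 = -15869

-15869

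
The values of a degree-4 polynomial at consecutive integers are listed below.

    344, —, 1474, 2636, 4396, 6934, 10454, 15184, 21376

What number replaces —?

Using the last 7 terms:
1162, 1760, 2538, 3520, 4730, 6192
598, 778, 982, 1210, 1462
180, 204, 228, 252
24, 24, 24
Constant fourth difference = 24.
Extend backward: 180 − 24 = 156;  598 − 156 = 442;  1162 − 442 = 720;  1474 − 720 = 754

754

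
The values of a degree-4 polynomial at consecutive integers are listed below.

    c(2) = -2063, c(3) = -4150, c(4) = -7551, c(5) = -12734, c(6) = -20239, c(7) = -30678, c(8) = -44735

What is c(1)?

-894

-2087  -3401  -5183  -7505  -10439  -14057
-1314  -1782  -2322  -2934  -3618
-468  -540  -612  -684
-72  -72  -72
The fourth differences are constant at -72.
Work back: -468 + 72 = -396;  -1314 + 396 = -918;  -2087 + 918 = -1169;  -2063 + 1169 = -894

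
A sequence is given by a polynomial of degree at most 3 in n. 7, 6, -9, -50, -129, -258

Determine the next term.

-449

First differences: -1 , -15 , -41 , -79 , -129
Second differences: -14 , -26 , -38 , -50
Third differences: -12 , -12 , -12
The third differences are constant (-12).
-50 − 12 = -62;  -129 − 62 = -191;  -258 − 191 = -449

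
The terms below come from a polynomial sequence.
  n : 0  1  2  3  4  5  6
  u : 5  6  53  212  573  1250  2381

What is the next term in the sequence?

4128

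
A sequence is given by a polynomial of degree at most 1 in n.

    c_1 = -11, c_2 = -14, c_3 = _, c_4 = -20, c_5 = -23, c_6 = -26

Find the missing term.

Using the last 3 terms:
Δ: -3  -3
Constant first difference = -3.
Extend backward: -20 + 3 = -17

-17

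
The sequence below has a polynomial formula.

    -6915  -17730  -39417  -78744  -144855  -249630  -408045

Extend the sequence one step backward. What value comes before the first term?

First differences: -10815  -21687  -39327  -66111  -104775  -158415
Second differences: -10872  -17640  -26784  -38664  -53640
Third differences: -6768  -9144  -11880  -14976
Fourth differences: -2376  -2736  -3096
Fifth differences: -360  -360
The fifth differences are constant at -360.
Work back: -2376 + 360 = -2016;  -6768 + 2016 = -4752;  -10872 + 4752 = -6120;  -10815 + 6120 = -4695;  -6915 + 4695 = -2220

-2220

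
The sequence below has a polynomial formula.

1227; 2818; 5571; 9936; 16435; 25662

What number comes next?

38283

First differences: 1591, 2753, 4365, 6499, 9227
Second differences: 1162, 1612, 2134, 2728
Third differences: 450, 522, 594
Fourth differences: 72, 72
Fourth differences constant at 72.
594 + 72 = 666;  2728 + 666 = 3394;  9227 + 3394 = 12621;  25662 + 12621 = 38283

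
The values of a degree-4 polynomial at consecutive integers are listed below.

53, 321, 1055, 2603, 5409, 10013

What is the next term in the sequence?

268 , 734 , 1548 , 2806 , 4604
466 , 814 , 1258 , 1798
348 , 444 , 540
96 , 96
The fourth differences are constant (96).
540 + 96 = 636;  1798 + 636 = 2434;  4604 + 2434 = 7038;  10013 + 7038 = 17051

17051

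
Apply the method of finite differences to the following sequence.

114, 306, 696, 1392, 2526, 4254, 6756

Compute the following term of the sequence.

First differences: 192  390  696  1134  1728  2502
Second differences: 198  306  438  594  774
Third differences: 108  132  156  180
Fourth differences: 24  24  24
Constant fourth difference = 24, so extend:
180 + 24 = 204;  774 + 204 = 978;  2502 + 978 = 3480;  6756 + 3480 = 10236

10236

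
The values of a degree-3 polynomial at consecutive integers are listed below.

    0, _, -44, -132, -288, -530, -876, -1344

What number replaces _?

-6

Using the last 6 terms:
Δ: -88, -156, -242, -346, -468
Δ²: -68, -86, -104, -122
Δ³: -18, -18, -18
Constant third difference = -18.
Extend backward: -68 + 18 = -50;  -88 + 50 = -38;  -44 + 38 = -6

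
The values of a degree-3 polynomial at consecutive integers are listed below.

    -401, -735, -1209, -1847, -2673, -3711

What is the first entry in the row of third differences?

D1: -334, -474, -638, -826, -1038
D2: -140, -164, -188, -212
D3: -24, -24, -24

-24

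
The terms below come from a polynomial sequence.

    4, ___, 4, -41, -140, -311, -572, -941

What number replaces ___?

13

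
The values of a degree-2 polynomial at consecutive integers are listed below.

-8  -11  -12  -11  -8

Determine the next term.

Δ: -3  -1  1  3
Δ²: 2  2  2
The second differences are constant (2).
3 + 2 = 5;  -8 + 5 = -3

-3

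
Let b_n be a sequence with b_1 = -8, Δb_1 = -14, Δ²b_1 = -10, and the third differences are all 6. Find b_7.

Build the table forward from the leading diagonal:
Δ³: 6, 6, 6, 6, 6, 6, 6
Δ²: -10, -4, 2, 8, 14, 20, 26
Δ: -14, -24, -28, -26, -18, -4, 16
b: -8, -22, -46, -74, -100, -118, -122

-122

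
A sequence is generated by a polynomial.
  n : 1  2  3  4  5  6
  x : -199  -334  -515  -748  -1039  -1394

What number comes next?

-1819

Δ: -135 , -181 , -233 , -291 , -355
Δ²: -46 , -52 , -58 , -64
Δ³: -6 , -6 , -6
Third differences constant at -6.
-64 − 6 = -70;  -355 − 70 = -425;  -1394 − 425 = -1819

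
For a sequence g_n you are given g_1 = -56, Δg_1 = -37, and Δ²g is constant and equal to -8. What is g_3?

-138

Build the table forward from the leading diagonal:
Second differences: -8  -8  -8
First differences: -37  -45  -53
g: -56  -93  -138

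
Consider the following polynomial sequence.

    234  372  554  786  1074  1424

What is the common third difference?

D1: 138, 182, 232, 288, 350
D2: 44, 50, 56, 62
D3: 6, 6, 6

6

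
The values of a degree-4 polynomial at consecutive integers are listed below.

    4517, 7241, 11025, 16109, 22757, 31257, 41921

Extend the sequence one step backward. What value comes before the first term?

2637

First differences: 2724, 3784, 5084, 6648, 8500, 10664
Second differences: 1060, 1300, 1564, 1852, 2164
Third differences: 240, 264, 288, 312
Fourth differences: 24, 24, 24
The fourth differences are constant at 24.
Work back: 240 − 24 = 216;  1060 − 216 = 844;  2724 − 844 = 1880;  4517 − 1880 = 2637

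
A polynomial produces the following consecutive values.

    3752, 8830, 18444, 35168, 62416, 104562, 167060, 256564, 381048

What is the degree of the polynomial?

5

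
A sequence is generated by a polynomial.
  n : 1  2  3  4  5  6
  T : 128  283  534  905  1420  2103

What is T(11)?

8878

First differences: 155, 251, 371, 515, 683
Second differences: 96, 120, 144, 168
Third differences: 24, 24, 24
Third differences constant at 24.
168 + 24 = 192;  683 + 192 = 875;  2103 + 875 = 2978
192 + 24 = 216;  875 + 216 = 1091;  2978 + 1091 = 4069
216 + 24 = 240;  1091 + 240 = 1331;  4069 + 1331 = 5400
240 + 24 = 264;  1331 + 264 = 1595;  5400 + 1595 = 6995
264 + 24 = 288;  1595 + 288 = 1883;  6995 + 1883 = 8878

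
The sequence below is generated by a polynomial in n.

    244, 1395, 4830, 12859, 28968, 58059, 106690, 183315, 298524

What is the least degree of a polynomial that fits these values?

Δ: 1151, 3435, 8029, 16109, 29091, 48631, 76625, 115209
Δ²: 2284, 4594, 8080, 12982, 19540, 27994, 38584
Δ³: 2310, 3486, 4902, 6558, 8454, 10590
Δ⁴: 1176, 1416, 1656, 1896, 2136
Δ⁵: 240, 240, 240, 240
The fifth differences are constant, so the polynomial has degree 5.

5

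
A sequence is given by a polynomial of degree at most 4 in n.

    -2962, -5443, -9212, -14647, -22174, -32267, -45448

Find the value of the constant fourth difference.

-48

D1: -2481, -3769, -5435, -7527, -10093, -13181
D2: -1288, -1666, -2092, -2566, -3088
D3: -378, -426, -474, -522
D4: -48, -48, -48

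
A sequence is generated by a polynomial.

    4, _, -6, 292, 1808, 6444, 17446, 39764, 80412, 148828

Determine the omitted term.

-4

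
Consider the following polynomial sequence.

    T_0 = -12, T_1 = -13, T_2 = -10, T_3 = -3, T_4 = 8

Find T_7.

First differences: -1 , 3 , 7 , 11
Second differences: 4 , 4 , 4
Second differences constant at 4.
11 + 4 = 15;  8 + 15 = 23
15 + 4 = 19;  23 + 19 = 42
19 + 4 = 23;  42 + 23 = 65

65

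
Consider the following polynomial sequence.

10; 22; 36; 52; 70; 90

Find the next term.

D1: 12  14  16  18  20
D2: 2  2  2  2
Second differences constant at 2.
20 + 2 = 22;  90 + 22 = 112

112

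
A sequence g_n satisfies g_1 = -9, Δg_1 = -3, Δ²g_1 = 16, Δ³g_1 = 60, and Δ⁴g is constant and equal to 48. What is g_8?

4086

Build the table forward from the leading diagonal:
D4: 48, 48, 48, 48, 48, 48, 48, 48
D3: 60, 108, 156, 204, 252, 300, 348, 396
D2: 16, 76, 184, 340, 544, 796, 1096, 1444
D1: -3, 13, 89, 273, 613, 1157, 1953, 3049
g: -9, -12, 1, 90, 363, 976, 2133, 4086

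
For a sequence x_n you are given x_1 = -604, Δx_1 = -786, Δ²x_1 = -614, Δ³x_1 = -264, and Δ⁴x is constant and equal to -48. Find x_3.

Build the table forward from the leading diagonal:
Δ⁴: -48, -48, -48
Δ³: -264, -312, -360
Δ²: -614, -878, -1190
Δ: -786, -1400, -2278
x: -604, -1390, -2790

-2790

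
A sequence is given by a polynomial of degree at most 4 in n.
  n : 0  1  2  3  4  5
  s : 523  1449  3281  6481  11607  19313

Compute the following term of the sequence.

30349

First differences: 926, 1832, 3200, 5126, 7706
Second differences: 906, 1368, 1926, 2580
Third differences: 462, 558, 654
Fourth differences: 96, 96
The fourth differences are constant (96).
654 + 96 = 750;  2580 + 750 = 3330;  7706 + 3330 = 11036;  19313 + 11036 = 30349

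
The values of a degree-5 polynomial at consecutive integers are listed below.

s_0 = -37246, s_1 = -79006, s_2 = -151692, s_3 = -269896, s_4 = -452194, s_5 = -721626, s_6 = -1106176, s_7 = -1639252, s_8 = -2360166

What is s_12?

-8141962

-41760, -72686, -118204, -182298, -269432, -384550, -533076, -720914
-30926, -45518, -64094, -87134, -115118, -148526, -187838
-14592, -18576, -23040, -27984, -33408, -39312
-3984, -4464, -4944, -5424, -5904
-480, -480, -480, -480
Fifth differences constant at -480.
-5904 − 480 = -6384;  -39312 − 6384 = -45696;  -187838 − 45696 = -233534;  -720914 − 233534 = -954448;  -2360166 − 954448 = -3314614
-6384 − 480 = -6864;  -45696 − 6864 = -52560;  -233534 − 52560 = -286094;  -954448 − 286094 = -1240542;  -3314614 − 1240542 = -4555156
-6864 − 480 = -7344;  -52560 − 7344 = -59904;  -286094 − 59904 = -345998;  -1240542 − 345998 = -1586540;  -4555156 − 1586540 = -6141696
-7344 − 480 = -7824;  -59904 − 7824 = -67728;  -345998 − 67728 = -413726;  -1586540 − 413726 = -2000266;  -6141696 − 2000266 = -8141962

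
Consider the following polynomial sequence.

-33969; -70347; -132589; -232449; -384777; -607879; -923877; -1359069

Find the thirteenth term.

-6581049

D1: -36378  -62242  -99860  -152328  -223102  -315998  -435192
D2: -25864  -37618  -52468  -70774  -92896  -119194
D3: -11754  -14850  -18306  -22122  -26298
D4: -3096  -3456  -3816  -4176
D5: -360  -360  -360
Constant fifth difference = -360, so extend:
-4176 − 360 = -4536;  -26298 − 4536 = -30834;  -119194 − 30834 = -150028;  -435192 − 150028 = -585220;  -1359069 − 585220 = -1944289
-4536 − 360 = -4896;  -30834 − 4896 = -35730;  -150028 − 35730 = -185758;  -585220 − 185758 = -770978;  -1944289 − 770978 = -2715267
-4896 − 360 = -5256;  -35730 − 5256 = -40986;  -185758 − 40986 = -226744;  -770978 − 226744 = -997722;  -2715267 − 997722 = -3712989
-5256 − 360 = -5616;  -40986 − 5616 = -46602;  -226744 − 46602 = -273346;  -997722 − 273346 = -1271068;  -3712989 − 1271068 = -4984057
-5616 − 360 = -5976;  -46602 − 5976 = -52578;  -273346 − 52578 = -325924;  -1271068 − 325924 = -1596992;  -4984057 − 1596992 = -6581049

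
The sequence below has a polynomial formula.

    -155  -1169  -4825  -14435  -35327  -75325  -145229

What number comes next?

D1: -1014, -3656, -9610, -20892, -39998, -69904
D2: -2642, -5954, -11282, -19106, -29906
D3: -3312, -5328, -7824, -10800
D4: -2016, -2496, -2976
D5: -480, -480
Constant fifth difference = -480, so extend:
-2976 − 480 = -3456;  -10800 − 3456 = -14256;  -29906 − 14256 = -44162;  -69904 − 44162 = -114066;  -145229 − 114066 = -259295

-259295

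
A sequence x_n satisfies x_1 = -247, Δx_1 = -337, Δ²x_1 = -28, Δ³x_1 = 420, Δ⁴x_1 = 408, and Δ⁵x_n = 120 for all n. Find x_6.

4148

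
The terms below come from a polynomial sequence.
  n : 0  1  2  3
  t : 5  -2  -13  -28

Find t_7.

First differences: -7  -11  -15
Second differences: -4  -4
Constant second difference = -4, so extend:
-15 − 4 = -19;  -28 − 19 = -47
-19 − 4 = -23;  -47 − 23 = -70
-23 − 4 = -27;  -70 − 27 = -97
-27 − 4 = -31;  -97 − 31 = -128

-128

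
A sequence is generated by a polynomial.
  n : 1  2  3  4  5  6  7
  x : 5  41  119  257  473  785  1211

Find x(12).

First differences: 36  78  138  216  312  426
Second differences: 42  60  78  96  114
Third differences: 18  18  18  18
Constant third difference = 18, so extend:
114 + 18 = 132;  426 + 132 = 558;  1211 + 558 = 1769
132 + 18 = 150;  558 + 150 = 708;  1769 + 708 = 2477
150 + 18 = 168;  708 + 168 = 876;  2477 + 876 = 3353
168 + 18 = 186;  876 + 186 = 1062;  3353 + 1062 = 4415
186 + 18 = 204;  1062 + 204 = 1266;  4415 + 1266 = 5681

5681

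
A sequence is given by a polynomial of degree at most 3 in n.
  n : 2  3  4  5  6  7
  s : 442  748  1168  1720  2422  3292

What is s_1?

232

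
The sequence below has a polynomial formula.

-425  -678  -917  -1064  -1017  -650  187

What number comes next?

D1: -253 , -239 , -147 , 47 , 367 , 837
D2: 14 , 92 , 194 , 320 , 470
D3: 78 , 102 , 126 , 150
D4: 24 , 24 , 24
Fourth differences constant at 24.
150 + 24 = 174;  470 + 174 = 644;  837 + 644 = 1481;  187 + 1481 = 1668

1668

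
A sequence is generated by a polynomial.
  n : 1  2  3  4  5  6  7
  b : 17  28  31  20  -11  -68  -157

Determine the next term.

-284

Δ: 11, 3, -11, -31, -57, -89
Δ²: -8, -14, -20, -26, -32
Δ³: -6, -6, -6, -6
The third differences are constant (-6).
-32 − 6 = -38;  -89 − 38 = -127;  -157 − 127 = -284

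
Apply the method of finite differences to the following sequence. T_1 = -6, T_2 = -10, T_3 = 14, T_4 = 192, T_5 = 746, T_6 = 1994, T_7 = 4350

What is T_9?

D1: -4  24  178  554  1248  2356
D2: 28  154  376  694  1108
D3: 126  222  318  414
D4: 96  96  96
Fourth differences constant at 96.
414 + 96 = 510;  1108 + 510 = 1618;  2356 + 1618 = 3974;  4350 + 3974 = 8324
510 + 96 = 606;  1618 + 606 = 2224;  3974 + 2224 = 6198;  8324 + 6198 = 14522

14522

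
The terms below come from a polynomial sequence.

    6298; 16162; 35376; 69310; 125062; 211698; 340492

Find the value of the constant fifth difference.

240

First differences: 9864, 19214, 33934, 55752, 86636, 128794
Second differences: 9350, 14720, 21818, 30884, 42158
Third differences: 5370, 7098, 9066, 11274
Fourth differences: 1728, 1968, 2208
Fifth differences: 240, 240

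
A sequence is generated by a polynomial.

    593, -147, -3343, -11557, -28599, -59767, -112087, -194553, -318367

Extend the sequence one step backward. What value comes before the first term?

431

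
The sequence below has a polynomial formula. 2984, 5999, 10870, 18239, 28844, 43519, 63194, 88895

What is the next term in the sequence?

First differences: 3015, 4871, 7369, 10605, 14675, 19675, 25701
Second differences: 1856, 2498, 3236, 4070, 5000, 6026
Third differences: 642, 738, 834, 930, 1026
Fourth differences: 96, 96, 96, 96
Fourth differences constant at 96.
1026 + 96 = 1122;  6026 + 1122 = 7148;  25701 + 7148 = 32849;  88895 + 32849 = 121744

121744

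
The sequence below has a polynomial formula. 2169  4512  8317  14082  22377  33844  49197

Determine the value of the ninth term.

D1: 2343  3805  5765  8295  11467  15353
D2: 1462  1960  2530  3172  3886
D3: 498  570  642  714
D4: 72  72  72
Fourth differences constant at 72.
714 + 72 = 786;  3886 + 786 = 4672;  15353 + 4672 = 20025;  49197 + 20025 = 69222
786 + 72 = 858;  4672 + 858 = 5530;  20025 + 5530 = 25555;  69222 + 25555 = 94777

94777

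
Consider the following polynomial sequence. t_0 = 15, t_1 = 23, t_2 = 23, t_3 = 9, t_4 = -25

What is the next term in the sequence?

Δ: 8, 0, -14, -34
Δ²: -8, -14, -20
Δ³: -6, -6
Third differences constant at -6.
-20 − 6 = -26;  -34 − 26 = -60;  -25 − 60 = -85

-85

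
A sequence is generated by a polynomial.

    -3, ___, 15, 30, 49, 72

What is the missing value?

4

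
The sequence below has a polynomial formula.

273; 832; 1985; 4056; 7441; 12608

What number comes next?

First differences: 559  1153  2071  3385  5167
Second differences: 594  918  1314  1782
Third differences: 324  396  468
Fourth differences: 72  72
Fourth differences constant at 72.
468 + 72 = 540;  1782 + 540 = 2322;  5167 + 2322 = 7489;  12608 + 7489 = 20097

20097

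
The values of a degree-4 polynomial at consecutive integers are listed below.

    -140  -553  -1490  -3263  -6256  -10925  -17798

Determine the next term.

-27475

First differences: -413, -937, -1773, -2993, -4669, -6873
Second differences: -524, -836, -1220, -1676, -2204
Third differences: -312, -384, -456, -528
Fourth differences: -72, -72, -72
Constant fourth difference = -72, so extend:
-528 − 72 = -600;  -2204 − 600 = -2804;  -6873 − 2804 = -9677;  -17798 − 9677 = -27475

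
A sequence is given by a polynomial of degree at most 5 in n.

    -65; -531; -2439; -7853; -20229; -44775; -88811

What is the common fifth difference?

-360

D1: -466, -1908, -5414, -12376, -24546, -44036
D2: -1442, -3506, -6962, -12170, -19490
D3: -2064, -3456, -5208, -7320
D4: -1392, -1752, -2112
D5: -360, -360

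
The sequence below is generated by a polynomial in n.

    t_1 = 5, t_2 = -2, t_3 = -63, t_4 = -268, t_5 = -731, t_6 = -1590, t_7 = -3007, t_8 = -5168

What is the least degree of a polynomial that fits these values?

First differences: -7, -61, -205, -463, -859, -1417, -2161
Second differences: -54, -144, -258, -396, -558, -744
Third differences: -90, -114, -138, -162, -186
Fourth differences: -24, -24, -24, -24
The fourth differences are constant, so the polynomial has degree 4.

4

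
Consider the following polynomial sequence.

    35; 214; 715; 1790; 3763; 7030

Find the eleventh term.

61675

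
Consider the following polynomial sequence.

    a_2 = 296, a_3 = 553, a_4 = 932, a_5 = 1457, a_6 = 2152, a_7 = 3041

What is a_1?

257  379  525  695  889
122  146  170  194
24  24  24
The third differences are constant at 24.
Work back: 122 − 24 = 98;  257 − 98 = 159;  296 − 159 = 137

137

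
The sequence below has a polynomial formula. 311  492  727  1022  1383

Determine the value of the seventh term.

2327

D1: 181 , 235 , 295 , 361
D2: 54 , 60 , 66
D3: 6 , 6
Constant third difference = 6, so extend:
66 + 6 = 72;  361 + 72 = 433;  1383 + 433 = 1816
72 + 6 = 78;  433 + 78 = 511;  1816 + 511 = 2327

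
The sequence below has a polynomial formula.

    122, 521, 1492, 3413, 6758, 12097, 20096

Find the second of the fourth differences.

D1: 399, 971, 1921, 3345, 5339, 7999
D2: 572, 950, 1424, 1994, 2660
D3: 378, 474, 570, 666
D4: 96, 96, 96

96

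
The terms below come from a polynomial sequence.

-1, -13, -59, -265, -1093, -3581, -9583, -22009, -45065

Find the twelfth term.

First differences: -12 , -46 , -206 , -828 , -2488 , -6002 , -12426 , -23056
Second differences: -34 , -160 , -622 , -1660 , -3514 , -6424 , -10630
Third differences: -126 , -462 , -1038 , -1854 , -2910 , -4206
Fourth differences: -336 , -576 , -816 , -1056 , -1296
Fifth differences: -240 , -240 , -240 , -240
Fifth differences constant at -240.
-1296 − 240 = -1536;  -4206 − 1536 = -5742;  -10630 − 5742 = -16372;  -23056 − 16372 = -39428;  -45065 − 39428 = -84493
-1536 − 240 = -1776;  -5742 − 1776 = -7518;  -16372 − 7518 = -23890;  -39428 − 23890 = -63318;  -84493 − 63318 = -147811
-1776 − 240 = -2016;  -7518 − 2016 = -9534;  -23890 − 9534 = -33424;  -63318 − 33424 = -96742;  -147811 − 96742 = -244553

-244553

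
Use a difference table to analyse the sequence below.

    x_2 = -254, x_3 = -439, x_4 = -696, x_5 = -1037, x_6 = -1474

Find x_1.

Δ: -185, -257, -341, -437
Δ²: -72, -84, -96
Δ³: -12, -12
The third differences are constant at -12.
Work back: -72 + 12 = -60;  -185 + 60 = -125;  -254 + 125 = -129

-129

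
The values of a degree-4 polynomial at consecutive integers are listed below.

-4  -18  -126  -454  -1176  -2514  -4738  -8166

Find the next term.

-13164

First differences: -14  -108  -328  -722  -1338  -2224  -3428
Second differences: -94  -220  -394  -616  -886  -1204
Third differences: -126  -174  -222  -270  -318
Fourth differences: -48  -48  -48  -48
Fourth differences constant at -48.
-318 − 48 = -366;  -1204 − 366 = -1570;  -3428 − 1570 = -4998;  -8166 − 4998 = -13164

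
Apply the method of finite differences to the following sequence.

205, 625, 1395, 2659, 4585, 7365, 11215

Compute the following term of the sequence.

D1: 420, 770, 1264, 1926, 2780, 3850
D2: 350, 494, 662, 854, 1070
D3: 144, 168, 192, 216
D4: 24, 24, 24
Fourth differences constant at 24.
216 + 24 = 240;  1070 + 240 = 1310;  3850 + 1310 = 5160;  11215 + 5160 = 16375

16375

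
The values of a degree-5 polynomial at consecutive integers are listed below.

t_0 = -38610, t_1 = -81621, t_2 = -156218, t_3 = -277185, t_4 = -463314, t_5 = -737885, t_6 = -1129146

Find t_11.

-6232721

Δ: -43011  -74597  -120967  -186129  -274571  -391261
Δ²: -31586  -46370  -65162  -88442  -116690
Δ³: -14784  -18792  -23280  -28248
Δ⁴: -4008  -4488  -4968
Δ⁵: -480  -480
The fifth differences are constant (-480).
-4968 − 480 = -5448;  -28248 − 5448 = -33696;  -116690 − 33696 = -150386;  -391261 − 150386 = -541647;  -1129146 − 541647 = -1670793
-5448 − 480 = -5928;  -33696 − 5928 = -39624;  -150386 − 39624 = -190010;  -541647 − 190010 = -731657;  -1670793 − 731657 = -2402450
-5928 − 480 = -6408;  -39624 − 6408 = -46032;  -190010 − 46032 = -236042;  -731657 − 236042 = -967699;  -2402450 − 967699 = -3370149
-6408 − 480 = -6888;  -46032 − 6888 = -52920;  -236042 − 52920 = -288962;  -967699 − 288962 = -1256661;  -3370149 − 1256661 = -4626810
-6888 − 480 = -7368;  -52920 − 7368 = -60288;  -288962 − 60288 = -349250;  -1256661 − 349250 = -1605911;  -4626810 − 1605911 = -6232721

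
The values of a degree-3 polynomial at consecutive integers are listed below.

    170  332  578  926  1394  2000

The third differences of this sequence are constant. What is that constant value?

First differences: 162, 246, 348, 468, 606
Second differences: 84, 102, 120, 138
Third differences: 18, 18, 18

18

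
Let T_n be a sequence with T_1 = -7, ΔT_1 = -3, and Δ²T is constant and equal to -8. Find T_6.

-102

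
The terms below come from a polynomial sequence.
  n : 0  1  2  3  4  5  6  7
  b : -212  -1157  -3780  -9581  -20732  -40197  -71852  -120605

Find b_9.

-294917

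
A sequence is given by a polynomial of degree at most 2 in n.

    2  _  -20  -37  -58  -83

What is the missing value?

-7

Using the last 4 terms:
-17  -21  -25
-4  -4
Constant second difference = -4.
Extend backward: -17 + 4 = -13;  -20 + 13 = -7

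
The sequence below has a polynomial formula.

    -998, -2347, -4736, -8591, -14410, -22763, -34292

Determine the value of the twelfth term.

Δ: -1349  -2389  -3855  -5819  -8353  -11529
Δ²: -1040  -1466  -1964  -2534  -3176
Δ³: -426  -498  -570  -642
Δ⁴: -72  -72  -72
Fourth differences constant at -72.
-642 − 72 = -714;  -3176 − 714 = -3890;  -11529 − 3890 = -15419;  -34292 − 15419 = -49711
-714 − 72 = -786;  -3890 − 786 = -4676;  -15419 − 4676 = -20095;  -49711 − 20095 = -69806
-786 − 72 = -858;  -4676 − 858 = -5534;  -20095 − 5534 = -25629;  -69806 − 25629 = -95435
-858 − 72 = -930;  -5534 − 930 = -6464;  -25629 − 6464 = -32093;  -95435 − 32093 = -127528
-930 − 72 = -1002;  -6464 − 1002 = -7466;  -32093 − 7466 = -39559;  -127528 − 39559 = -167087

-167087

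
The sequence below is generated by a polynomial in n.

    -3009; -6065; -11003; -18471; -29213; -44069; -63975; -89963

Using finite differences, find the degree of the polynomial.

4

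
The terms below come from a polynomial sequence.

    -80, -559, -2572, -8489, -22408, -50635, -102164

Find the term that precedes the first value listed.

-13

-479, -2013, -5917, -13919, -28227, -51529
-1534, -3904, -8002, -14308, -23302
-2370, -4098, -6306, -8994
-1728, -2208, -2688
-480, -480
The fifth differences are constant at -480.
Work back: -1728 + 480 = -1248;  -2370 + 1248 = -1122;  -1534 + 1122 = -412;  -479 + 412 = -67;  -80 + 67 = -13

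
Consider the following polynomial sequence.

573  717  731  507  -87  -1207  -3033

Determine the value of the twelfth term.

-30733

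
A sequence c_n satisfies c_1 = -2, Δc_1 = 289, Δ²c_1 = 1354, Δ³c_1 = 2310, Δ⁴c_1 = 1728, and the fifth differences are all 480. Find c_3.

Build the table forward from the leading diagonal:
Δ⁵: 480  480  480
Δ⁴: 1728  2208  2688
Δ³: 2310  4038  6246
Δ²: 1354  3664  7702
Δ: 289  1643  5307
c: -2  287  1930

1930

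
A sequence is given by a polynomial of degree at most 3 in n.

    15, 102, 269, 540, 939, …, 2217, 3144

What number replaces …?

1490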